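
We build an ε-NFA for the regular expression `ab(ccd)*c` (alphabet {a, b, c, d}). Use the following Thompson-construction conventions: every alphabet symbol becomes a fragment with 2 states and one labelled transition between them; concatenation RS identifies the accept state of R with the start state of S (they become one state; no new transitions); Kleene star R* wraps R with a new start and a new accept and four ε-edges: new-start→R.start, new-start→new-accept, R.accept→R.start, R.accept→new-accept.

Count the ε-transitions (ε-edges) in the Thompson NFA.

Building bottom-up:
Each of the 6 symbol leaves contributes 0 ε-transitions.
  ccd — 0 ε-transitions
  (ccd)* — 4 ε-transitions
  ab(ccd)*c — 4 ε-transitions

4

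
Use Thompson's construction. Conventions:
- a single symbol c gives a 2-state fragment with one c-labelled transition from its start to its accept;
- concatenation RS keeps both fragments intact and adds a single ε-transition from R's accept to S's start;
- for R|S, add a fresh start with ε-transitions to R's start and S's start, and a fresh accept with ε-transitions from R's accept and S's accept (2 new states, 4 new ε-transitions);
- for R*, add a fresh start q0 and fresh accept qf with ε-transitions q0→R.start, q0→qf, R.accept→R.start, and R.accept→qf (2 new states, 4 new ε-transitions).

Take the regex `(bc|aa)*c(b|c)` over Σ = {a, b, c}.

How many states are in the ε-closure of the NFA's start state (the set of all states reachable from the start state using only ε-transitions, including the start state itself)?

6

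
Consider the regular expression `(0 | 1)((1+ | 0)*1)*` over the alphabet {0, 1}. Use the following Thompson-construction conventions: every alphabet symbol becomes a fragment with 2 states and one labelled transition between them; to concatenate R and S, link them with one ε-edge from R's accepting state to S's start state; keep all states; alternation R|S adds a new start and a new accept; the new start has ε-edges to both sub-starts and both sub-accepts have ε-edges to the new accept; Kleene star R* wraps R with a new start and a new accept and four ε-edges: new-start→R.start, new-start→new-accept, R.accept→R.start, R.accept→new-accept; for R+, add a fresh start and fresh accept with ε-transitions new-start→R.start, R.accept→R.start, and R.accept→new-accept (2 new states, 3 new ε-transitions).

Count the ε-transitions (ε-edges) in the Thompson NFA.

21

By structural recursion:
Each of the 5 symbol leaves contributes 0 ε-transitions.
  0 | 1 — 4 ε-transitions
  1+ — 3 ε-transitions
  1+ | 0 — 7 ε-transitions
  (1+ | 0)* — 11 ε-transitions
  (1+ | 0)*1 — 12 ε-transitions
  ((1+ | 0)*1)* — 16 ε-transitions
  (0 | 1)((1+ | 0)*1)* — 21 ε-transitions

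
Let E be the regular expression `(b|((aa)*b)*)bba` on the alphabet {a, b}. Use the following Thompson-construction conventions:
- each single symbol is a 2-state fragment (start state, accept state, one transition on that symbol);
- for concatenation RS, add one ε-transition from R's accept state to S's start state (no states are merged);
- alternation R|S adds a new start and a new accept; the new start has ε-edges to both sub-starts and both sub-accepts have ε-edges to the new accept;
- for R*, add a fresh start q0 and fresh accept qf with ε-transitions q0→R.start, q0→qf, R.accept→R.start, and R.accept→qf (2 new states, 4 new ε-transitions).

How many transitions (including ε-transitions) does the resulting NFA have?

Building bottom-up:
Each of the 7 symbol leaves contributes 1 transition (1 symbol, 0 ε).
  aa = 3 transitions (2 symbol, 1 ε)
  (aa)* = 7 transitions (2 symbol, 5 ε)
  (aa)*b = 9 transitions (3 symbol, 6 ε)
  ((aa)*b)* = 13 transitions (3 symbol, 10 ε)
  b|((aa)*b)* = 18 transitions (4 symbol, 14 ε)
  (b|((aa)*b)*)bba = 24 transitions (7 symbol, 17 ε)

24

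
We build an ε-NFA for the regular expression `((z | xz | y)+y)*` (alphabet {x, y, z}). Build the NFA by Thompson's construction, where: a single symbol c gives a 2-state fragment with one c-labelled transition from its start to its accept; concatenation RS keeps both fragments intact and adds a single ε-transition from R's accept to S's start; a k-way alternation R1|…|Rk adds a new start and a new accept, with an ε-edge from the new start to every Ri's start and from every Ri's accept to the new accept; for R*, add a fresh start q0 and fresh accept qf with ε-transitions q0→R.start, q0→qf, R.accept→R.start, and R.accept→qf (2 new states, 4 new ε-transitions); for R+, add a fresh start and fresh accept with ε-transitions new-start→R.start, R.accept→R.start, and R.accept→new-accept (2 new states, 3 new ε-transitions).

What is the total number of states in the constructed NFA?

16

By structural recursion:
Each of the 5 symbol leaves contributes a 2-state fragment.
  xz : 4 states
  z | xz | y : 10 states
  (z | xz | y)+ : 12 states
  (z | xz | y)+y : 14 states
  ((z | xz | y)+y)* : 16 states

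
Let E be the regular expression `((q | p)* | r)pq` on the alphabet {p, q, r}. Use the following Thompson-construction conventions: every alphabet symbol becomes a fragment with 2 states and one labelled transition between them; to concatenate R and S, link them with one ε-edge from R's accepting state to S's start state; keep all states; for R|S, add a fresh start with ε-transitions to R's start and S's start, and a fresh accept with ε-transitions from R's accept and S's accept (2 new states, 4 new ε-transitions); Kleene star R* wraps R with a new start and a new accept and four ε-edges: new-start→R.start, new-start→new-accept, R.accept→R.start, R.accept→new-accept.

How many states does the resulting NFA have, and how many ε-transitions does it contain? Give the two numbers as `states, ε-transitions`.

16, 14

Bottom-up over the parse tree:
Each of the 5 symbol leaves contributes 2 states and 0 ε-transitions.
  q | p : 6 states, 4 ε-transitions
  (q | p)* : 8 states, 8 ε-transitions
  (q | p)* | r : 12 states, 12 ε-transitions
  ((q | p)* | r)pq : 16 states, 14 ε-transitions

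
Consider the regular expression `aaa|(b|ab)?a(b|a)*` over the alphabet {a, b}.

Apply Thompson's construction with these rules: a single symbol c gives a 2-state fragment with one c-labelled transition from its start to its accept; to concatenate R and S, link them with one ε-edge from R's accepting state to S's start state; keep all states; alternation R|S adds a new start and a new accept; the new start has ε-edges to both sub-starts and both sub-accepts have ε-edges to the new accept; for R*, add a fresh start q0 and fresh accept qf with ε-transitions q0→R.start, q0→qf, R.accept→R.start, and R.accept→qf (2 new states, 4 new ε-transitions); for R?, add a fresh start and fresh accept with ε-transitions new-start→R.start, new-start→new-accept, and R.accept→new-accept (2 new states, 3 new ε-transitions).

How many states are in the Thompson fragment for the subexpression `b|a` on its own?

Fragment for `b|a`:
Each of the 2 symbol leaves contributes a 2-state fragment.
  b|a : 6 states

6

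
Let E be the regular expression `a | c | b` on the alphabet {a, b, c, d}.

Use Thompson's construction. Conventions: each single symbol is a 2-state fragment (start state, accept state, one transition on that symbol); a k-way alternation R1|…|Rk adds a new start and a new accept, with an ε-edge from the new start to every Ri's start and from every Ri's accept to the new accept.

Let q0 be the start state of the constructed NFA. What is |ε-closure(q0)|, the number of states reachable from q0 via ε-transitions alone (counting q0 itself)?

4

Let C(F) = |ε-closure(F.start)| within fragment F, and note whether F accepts ε. Symbol fragments have C = 1 and do not accept ε. Then:
  a | c | b — new start ε-reaches every alternative's start; none of them accept ε, so the new accept is not reached: C = 1 + 1 + 1 + 1 = 4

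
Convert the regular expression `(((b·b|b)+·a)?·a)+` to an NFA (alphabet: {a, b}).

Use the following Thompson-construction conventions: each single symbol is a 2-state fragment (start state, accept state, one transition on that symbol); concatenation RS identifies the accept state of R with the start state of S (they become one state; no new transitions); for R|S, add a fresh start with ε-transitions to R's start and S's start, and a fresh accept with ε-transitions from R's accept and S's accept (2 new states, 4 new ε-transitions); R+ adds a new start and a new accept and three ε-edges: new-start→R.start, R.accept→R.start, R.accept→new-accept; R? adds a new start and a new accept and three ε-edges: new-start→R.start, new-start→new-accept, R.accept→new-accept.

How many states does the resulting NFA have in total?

Building bottom-up:
Each of the 5 symbol leaves contributes a 2-state fragment.
  b·b → 3 states
  b·b|b → 7 states
  (b·b|b)+ → 9 states
  (b·b|b)+·a → 10 states
  ((b·b|b)+·a)? → 12 states
  ((b·b|b)+·a)?·a → 13 states
  (((b·b|b)+·a)?·a)+ → 15 states

15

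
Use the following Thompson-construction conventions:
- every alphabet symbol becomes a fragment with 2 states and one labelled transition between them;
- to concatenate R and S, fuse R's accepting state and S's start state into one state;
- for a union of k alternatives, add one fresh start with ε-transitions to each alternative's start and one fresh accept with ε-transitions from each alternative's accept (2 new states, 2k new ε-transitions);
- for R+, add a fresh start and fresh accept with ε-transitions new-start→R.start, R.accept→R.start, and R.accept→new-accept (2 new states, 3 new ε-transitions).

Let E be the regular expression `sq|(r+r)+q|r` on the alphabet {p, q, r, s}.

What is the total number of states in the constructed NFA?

15

Bottom-up over the parse tree:
Each of the 6 symbol leaves contributes a 2-state fragment.
  sq → 3 states
  r+ → 4 states
  r+r → 5 states
  (r+r)+ → 7 states
  (r+r)+q → 8 states
  sq|(r+r)+q|r → 15 states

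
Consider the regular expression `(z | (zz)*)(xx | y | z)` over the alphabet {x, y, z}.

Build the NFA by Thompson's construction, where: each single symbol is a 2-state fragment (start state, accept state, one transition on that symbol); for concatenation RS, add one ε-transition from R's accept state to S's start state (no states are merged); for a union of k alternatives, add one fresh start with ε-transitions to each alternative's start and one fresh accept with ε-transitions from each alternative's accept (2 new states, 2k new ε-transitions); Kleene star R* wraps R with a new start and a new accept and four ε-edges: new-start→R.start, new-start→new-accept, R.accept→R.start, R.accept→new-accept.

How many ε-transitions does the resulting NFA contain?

Bottom-up over the parse tree:
Each of the 7 symbol leaves contributes 0 ε-transitions.
  zz : 1 ε-transition
  (zz)* : 5 ε-transitions
  z | (zz)* : 9 ε-transitions
  xx : 1 ε-transition
  xx | y | z : 7 ε-transitions
  (z | (zz)*)(xx | y | z) : 17 ε-transitions

17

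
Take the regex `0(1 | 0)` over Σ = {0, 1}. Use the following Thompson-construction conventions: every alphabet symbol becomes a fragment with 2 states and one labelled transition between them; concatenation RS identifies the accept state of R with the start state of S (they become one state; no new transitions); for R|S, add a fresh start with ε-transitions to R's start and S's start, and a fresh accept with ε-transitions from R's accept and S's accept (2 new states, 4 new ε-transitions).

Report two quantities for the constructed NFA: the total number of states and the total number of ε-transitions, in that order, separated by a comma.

7, 4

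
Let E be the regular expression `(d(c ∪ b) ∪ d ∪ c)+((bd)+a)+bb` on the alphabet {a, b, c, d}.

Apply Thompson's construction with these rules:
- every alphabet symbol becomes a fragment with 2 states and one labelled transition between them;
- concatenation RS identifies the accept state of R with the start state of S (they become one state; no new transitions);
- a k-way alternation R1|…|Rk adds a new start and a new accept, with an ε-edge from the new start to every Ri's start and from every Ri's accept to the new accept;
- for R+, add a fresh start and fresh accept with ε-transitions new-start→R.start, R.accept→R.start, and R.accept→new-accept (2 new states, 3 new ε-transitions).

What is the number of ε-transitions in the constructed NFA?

19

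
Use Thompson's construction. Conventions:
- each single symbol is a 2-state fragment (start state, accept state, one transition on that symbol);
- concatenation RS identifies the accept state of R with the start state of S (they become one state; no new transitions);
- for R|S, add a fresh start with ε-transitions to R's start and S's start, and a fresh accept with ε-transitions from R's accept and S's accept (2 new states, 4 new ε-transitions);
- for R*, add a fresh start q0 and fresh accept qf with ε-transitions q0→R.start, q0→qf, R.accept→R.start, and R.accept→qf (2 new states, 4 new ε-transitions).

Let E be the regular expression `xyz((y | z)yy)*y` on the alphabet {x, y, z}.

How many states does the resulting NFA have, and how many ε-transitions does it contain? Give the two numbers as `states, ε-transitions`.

Bottom-up over the parse tree:
Each of the 8 symbol leaves contributes 2 states and 0 ε-transitions.
  y | z : 6 states, 4 ε-transitions
  (y | z)yy : 8 states, 4 ε-transitions
  ((y | z)yy)* : 10 states, 8 ε-transitions
  xyz((y | z)yy)*y : 14 states, 8 ε-transitions

14, 8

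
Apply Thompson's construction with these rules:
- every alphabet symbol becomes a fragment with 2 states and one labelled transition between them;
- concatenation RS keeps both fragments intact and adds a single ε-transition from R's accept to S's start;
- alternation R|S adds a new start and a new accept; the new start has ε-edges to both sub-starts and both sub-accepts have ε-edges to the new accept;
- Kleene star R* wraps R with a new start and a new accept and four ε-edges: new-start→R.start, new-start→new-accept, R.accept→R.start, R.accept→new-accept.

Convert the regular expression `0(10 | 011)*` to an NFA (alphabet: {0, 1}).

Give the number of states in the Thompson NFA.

Per subexpression:
Each of the 6 symbol leaves contributes a 2-state fragment.
  10 = 4 states
  011 = 6 states
  10 | 011 = 12 states
  (10 | 011)* = 14 states
  0(10 | 011)* = 16 states

16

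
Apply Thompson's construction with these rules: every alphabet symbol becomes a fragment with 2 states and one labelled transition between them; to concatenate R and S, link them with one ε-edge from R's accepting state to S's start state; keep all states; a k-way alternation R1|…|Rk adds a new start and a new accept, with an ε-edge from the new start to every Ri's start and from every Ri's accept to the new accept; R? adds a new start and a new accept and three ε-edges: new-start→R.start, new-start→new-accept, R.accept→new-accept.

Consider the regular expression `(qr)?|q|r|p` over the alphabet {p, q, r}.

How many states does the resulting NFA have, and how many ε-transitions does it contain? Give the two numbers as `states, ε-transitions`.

Bottom-up over the parse tree:
Each of the 5 symbol leaves contributes 2 states and 0 ε-transitions.
  qr — 4 states, 1 ε-transition
  (qr)? — 6 states, 4 ε-transitions
  (qr)?|q|r|p — 14 states, 12 ε-transitions

14, 12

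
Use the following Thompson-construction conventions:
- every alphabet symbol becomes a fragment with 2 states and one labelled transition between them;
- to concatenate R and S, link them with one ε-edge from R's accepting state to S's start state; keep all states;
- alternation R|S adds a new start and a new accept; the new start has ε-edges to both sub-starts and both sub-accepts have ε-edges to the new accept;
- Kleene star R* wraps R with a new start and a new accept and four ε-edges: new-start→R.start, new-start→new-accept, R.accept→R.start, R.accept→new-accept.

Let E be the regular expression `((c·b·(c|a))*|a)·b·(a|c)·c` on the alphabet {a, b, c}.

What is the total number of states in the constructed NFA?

Recursing over subexpressions:
Each of the 9 symbol leaves contributes a 2-state fragment.
  c|a : 6 states
  c·b·(c|a) : 10 states
  (c·b·(c|a))* : 12 states
  (c·b·(c|a))*|a : 16 states
  a|c : 6 states
  ((c·b·(c|a))*|a)·b·(a|c)·c : 26 states

26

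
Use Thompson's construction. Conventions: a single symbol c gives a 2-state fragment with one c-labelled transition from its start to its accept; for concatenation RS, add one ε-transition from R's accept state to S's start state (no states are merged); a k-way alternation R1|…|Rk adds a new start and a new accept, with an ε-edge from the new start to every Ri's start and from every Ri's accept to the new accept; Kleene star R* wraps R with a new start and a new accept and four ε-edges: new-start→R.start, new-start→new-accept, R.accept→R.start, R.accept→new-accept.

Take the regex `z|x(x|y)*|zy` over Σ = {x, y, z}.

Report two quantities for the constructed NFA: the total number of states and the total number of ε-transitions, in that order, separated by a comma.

Building bottom-up:
Each of the 6 symbol leaves contributes 2 states and 0 ε-transitions.
  x|y : 6 states, 4 ε-transitions
  (x|y)* : 8 states, 8 ε-transitions
  x(x|y)* : 10 states, 9 ε-transitions
  zy : 4 states, 1 ε-transition
  z|x(x|y)*|zy : 18 states, 16 ε-transitions

18, 16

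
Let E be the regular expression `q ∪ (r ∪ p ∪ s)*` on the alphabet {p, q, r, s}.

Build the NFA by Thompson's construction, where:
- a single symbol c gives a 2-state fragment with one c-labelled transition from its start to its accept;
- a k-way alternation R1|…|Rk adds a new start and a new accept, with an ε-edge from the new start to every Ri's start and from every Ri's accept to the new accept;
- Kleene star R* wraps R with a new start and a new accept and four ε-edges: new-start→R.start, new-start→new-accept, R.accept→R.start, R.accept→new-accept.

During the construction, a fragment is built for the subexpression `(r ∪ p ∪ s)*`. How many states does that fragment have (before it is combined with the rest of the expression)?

10

Fragment for `(r ∪ p ∪ s)*`:
Each of the 3 symbol leaves contributes a 2-state fragment.
  r ∪ p ∪ s — 8 states
  (r ∪ p ∪ s)* — 10 states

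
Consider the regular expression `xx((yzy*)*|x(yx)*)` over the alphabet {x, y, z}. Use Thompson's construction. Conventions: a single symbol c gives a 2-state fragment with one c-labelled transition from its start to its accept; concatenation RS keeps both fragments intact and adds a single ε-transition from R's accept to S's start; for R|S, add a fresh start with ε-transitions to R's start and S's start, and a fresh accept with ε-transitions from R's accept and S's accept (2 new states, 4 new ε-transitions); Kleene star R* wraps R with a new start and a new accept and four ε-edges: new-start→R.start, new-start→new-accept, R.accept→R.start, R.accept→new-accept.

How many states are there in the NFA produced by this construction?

Building bottom-up:
Each of the 8 symbol leaves contributes a 2-state fragment.
  y* : 4 states
  yzy* : 8 states
  (yzy*)* : 10 states
  yx : 4 states
  (yx)* : 6 states
  x(yx)* : 8 states
  (yzy*)*|x(yx)* : 20 states
  xx((yzy*)*|x(yx)*) : 24 states

24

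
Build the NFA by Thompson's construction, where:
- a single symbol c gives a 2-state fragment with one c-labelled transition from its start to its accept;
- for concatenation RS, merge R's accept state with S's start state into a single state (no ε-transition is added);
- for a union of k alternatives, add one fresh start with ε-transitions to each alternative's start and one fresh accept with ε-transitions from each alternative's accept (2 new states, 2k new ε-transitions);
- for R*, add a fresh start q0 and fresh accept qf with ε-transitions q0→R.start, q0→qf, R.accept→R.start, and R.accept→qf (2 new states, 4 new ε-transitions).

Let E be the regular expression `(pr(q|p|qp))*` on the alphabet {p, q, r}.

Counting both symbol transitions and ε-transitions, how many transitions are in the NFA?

16

Recursing over subexpressions:
Each of the 6 symbol leaves contributes 1 transition (1 symbol, 0 ε).
  qp = 2 transitions (2 symbol, 0 ε)
  q|p|qp = 10 transitions (4 symbol, 6 ε)
  pr(q|p|qp) = 12 transitions (6 symbol, 6 ε)
  (pr(q|p|qp))* = 16 transitions (6 symbol, 10 ε)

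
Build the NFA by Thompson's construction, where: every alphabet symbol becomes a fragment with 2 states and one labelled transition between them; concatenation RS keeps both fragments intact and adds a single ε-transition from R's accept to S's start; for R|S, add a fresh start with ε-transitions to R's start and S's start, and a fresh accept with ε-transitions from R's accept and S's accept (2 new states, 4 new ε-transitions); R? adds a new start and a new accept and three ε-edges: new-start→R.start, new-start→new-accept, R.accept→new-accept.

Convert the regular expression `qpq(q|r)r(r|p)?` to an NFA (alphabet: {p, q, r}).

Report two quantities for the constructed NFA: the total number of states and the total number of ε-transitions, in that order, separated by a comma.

Per subexpression:
Each of the 8 symbol leaves contributes 2 states and 0 ε-transitions.
  q|r — 6 states, 4 ε-transitions
  r|p — 6 states, 4 ε-transitions
  (r|p)? — 8 states, 7 ε-transitions
  qpq(q|r)r(r|p)? — 22 states, 16 ε-transitions

22, 16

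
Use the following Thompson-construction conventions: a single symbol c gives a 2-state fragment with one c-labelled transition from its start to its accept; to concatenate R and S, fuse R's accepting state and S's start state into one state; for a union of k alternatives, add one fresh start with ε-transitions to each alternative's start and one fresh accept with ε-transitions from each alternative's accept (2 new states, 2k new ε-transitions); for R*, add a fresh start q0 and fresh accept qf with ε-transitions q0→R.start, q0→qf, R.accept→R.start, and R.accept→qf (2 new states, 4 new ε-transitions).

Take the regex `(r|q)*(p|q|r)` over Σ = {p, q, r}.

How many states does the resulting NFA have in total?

Bottom-up over the parse tree:
Each of the 5 symbol leaves contributes a 2-state fragment.
  r|q — 6 states
  (r|q)* — 8 states
  p|q|r — 8 states
  (r|q)*(p|q|r) — 15 states

15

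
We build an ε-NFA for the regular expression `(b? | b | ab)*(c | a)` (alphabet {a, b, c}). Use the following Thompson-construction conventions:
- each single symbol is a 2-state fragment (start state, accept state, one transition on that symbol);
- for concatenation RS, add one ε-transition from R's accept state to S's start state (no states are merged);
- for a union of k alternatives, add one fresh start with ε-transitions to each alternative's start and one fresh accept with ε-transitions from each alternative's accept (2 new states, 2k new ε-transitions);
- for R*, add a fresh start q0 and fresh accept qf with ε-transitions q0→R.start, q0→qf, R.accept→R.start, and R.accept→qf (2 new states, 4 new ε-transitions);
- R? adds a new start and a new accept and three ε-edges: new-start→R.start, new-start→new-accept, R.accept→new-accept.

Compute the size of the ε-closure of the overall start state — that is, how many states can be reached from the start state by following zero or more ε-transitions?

Work bottom-up. For each fragment F, track |ε-closure(F.start)| and whether F's accept lies in that closure (i.e. whether F accepts ε). A single-symbol fragment has closure size 1 and does not accept ε.
  b? : |ε-closure| = 1 (new start) + 1 (body) + 1 (new accept, via ε) = 3
  ab : |ε-closure| equals the left operand's closure size = 1 (its accept is not ε-reachable, so the closure stops there)
  b? | b | ab : |ε-closure| = 1 (new start) + (3 + 1 + 1) + 1 (new accept, since some branch ε-reaches its own accept) = 7
  (b? | b | ab)* : the star's fresh start ε-reaches both the body's start and the fresh accept: |ε-closure| = 2 + 7 = 9
  c | a : new start ε-reaches every alternative's start; none of them accept ε, so the new accept is not reached: |ε-closure| = 1 + 1 + 1 = 3
  (b? | b | ab)*(c | a) : the left operand accepts ε, so the closure extends into the next operand (via the concat ε-link); |ε-closure| = 9 + 3 = 12

12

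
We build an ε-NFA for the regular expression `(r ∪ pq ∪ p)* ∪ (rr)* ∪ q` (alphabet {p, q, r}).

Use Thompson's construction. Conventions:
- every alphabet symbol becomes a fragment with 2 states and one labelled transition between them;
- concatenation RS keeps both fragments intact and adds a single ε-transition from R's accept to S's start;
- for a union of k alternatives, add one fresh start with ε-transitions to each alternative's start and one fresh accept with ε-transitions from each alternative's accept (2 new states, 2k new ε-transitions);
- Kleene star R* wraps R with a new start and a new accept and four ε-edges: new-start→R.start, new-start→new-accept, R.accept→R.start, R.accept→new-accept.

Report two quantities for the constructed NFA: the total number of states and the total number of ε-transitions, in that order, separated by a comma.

Bottom-up over the parse tree:
Each of the 7 symbol leaves contributes 2 states and 0 ε-transitions.
  pq = 4 states, 1 ε-transition
  r ∪ pq ∪ p = 10 states, 7 ε-transitions
  (r ∪ pq ∪ p)* = 12 states, 11 ε-transitions
  rr = 4 states, 1 ε-transition
  (rr)* = 6 states, 5 ε-transitions
  (r ∪ pq ∪ p)* ∪ (rr)* ∪ q = 22 states, 22 ε-transitions

22, 22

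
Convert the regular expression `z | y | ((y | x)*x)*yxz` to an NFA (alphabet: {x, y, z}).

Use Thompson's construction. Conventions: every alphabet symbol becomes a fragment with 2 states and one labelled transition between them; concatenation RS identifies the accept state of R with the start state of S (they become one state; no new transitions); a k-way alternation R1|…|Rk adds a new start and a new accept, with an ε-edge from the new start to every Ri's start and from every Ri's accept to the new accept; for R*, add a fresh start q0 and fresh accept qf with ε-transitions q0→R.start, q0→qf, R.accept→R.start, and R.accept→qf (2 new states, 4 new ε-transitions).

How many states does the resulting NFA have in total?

Bottom-up over the parse tree:
Each of the 8 symbol leaves contributes a 2-state fragment.
  y | x — 6 states
  (y | x)* — 8 states
  (y | x)*x — 9 states
  ((y | x)*x)* — 11 states
  ((y | x)*x)*yxz — 14 states
  z | y | ((y | x)*x)*yxz — 20 states

20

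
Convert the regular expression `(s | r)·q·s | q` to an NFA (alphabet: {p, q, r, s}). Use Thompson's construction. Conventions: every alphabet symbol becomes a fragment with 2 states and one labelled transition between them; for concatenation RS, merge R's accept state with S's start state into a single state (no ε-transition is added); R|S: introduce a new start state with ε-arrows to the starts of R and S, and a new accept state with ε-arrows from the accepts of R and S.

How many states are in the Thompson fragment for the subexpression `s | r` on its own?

Fragment for `s | r`:
Each of the 2 symbol leaves contributes a 2-state fragment.
  s | r = 6 states

6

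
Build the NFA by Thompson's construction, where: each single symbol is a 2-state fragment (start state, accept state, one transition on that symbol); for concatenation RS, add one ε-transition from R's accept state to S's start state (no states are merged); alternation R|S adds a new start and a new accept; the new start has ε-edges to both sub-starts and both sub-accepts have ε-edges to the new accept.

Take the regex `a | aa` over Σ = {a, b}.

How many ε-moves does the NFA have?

5

Per subexpression:
Each of the 3 symbol leaves contributes 0 ε-transitions.
  aa : 1 ε-transition
  a | aa : 5 ε-transitions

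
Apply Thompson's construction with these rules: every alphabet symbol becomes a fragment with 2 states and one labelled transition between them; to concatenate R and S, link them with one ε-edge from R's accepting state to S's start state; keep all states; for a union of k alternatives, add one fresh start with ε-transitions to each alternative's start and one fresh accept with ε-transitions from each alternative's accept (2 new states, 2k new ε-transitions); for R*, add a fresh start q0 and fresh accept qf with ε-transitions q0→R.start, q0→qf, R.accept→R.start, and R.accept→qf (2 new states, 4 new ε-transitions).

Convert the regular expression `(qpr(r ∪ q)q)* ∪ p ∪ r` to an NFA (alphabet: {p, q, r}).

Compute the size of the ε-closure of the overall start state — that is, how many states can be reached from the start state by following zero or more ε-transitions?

7

Compute the ε-closure size of each fragment's start state recursively; a symbol fragment's start has no outgoing ε-edge, so its closure is just itself (size 1).
  r ∪ q : new start ε-reaches every alternative's start; none of them accept ε, so the new accept is not reached: |ε-closure| = 1 + 1 + 1 = 3
  qpr(r ∪ q)q : |ε-closure| equals the left operand's closure size = 1 (its accept is not ε-reachable, so the closure stops there)
  (qpr(r ∪ q)q)* : new start has ε-edges to the inner start and to the new accept, so |ε-closure| = 2 + 1 = 3
  (qpr(r ∪ q)q)* ∪ p ∪ r : |ε-closure| = 1 (new start) + (3 + 1 + 1) + 1 (new accept, since some branch ε-reaches its own accept) = 7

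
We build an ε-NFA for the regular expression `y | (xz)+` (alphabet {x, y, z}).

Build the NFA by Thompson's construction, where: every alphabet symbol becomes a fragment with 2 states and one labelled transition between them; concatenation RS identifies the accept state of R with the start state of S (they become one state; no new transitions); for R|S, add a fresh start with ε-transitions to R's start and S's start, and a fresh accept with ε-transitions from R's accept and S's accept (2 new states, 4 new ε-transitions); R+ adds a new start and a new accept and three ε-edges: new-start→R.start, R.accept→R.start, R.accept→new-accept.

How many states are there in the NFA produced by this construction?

9

Bottom-up over the parse tree:
Each of the 3 symbol leaves contributes a 2-state fragment.
  xz : 3 states
  (xz)+ : 5 states
  y | (xz)+ : 9 states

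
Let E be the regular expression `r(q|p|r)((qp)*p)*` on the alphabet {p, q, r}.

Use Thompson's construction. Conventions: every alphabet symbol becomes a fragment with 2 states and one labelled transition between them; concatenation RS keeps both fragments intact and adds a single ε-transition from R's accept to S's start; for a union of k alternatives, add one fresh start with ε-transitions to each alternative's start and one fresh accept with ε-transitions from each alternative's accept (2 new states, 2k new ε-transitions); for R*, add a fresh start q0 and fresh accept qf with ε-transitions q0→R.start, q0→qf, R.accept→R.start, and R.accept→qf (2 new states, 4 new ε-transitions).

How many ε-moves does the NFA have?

18

Recursing over subexpressions:
Each of the 7 symbol leaves contributes 0 ε-transitions.
  q|p|r — 6 ε-transitions
  qp — 1 ε-transition
  (qp)* — 5 ε-transitions
  (qp)*p — 6 ε-transitions
  ((qp)*p)* — 10 ε-transitions
  r(q|p|r)((qp)*p)* — 18 ε-transitions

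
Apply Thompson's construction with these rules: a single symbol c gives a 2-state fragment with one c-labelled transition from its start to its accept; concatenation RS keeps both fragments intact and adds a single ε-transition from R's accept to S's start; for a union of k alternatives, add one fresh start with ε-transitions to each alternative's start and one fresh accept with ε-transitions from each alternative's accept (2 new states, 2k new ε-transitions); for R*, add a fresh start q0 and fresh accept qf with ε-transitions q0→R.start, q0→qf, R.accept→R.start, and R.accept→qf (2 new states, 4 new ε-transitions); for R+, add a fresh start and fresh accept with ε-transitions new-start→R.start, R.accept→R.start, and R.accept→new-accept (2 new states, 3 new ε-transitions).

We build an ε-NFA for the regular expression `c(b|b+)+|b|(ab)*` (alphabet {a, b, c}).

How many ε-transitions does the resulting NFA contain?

Per subexpression:
Each of the 6 symbol leaves contributes 0 ε-transitions.
  b+ : 3 ε-transitions
  b|b+ : 7 ε-transitions
  (b|b+)+ : 10 ε-transitions
  c(b|b+)+ : 11 ε-transitions
  ab : 1 ε-transition
  (ab)* : 5 ε-transitions
  c(b|b+)+|b|(ab)* : 22 ε-transitions

22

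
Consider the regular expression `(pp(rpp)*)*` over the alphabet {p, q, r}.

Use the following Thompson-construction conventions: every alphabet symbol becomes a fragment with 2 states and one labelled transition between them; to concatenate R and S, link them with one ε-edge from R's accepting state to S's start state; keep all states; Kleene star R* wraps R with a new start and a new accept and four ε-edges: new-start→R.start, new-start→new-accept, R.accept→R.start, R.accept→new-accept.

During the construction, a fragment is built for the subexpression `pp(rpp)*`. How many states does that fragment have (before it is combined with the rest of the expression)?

12

Fragment for `pp(rpp)*`:
Each of the 5 symbol leaves contributes a 2-state fragment.
  rpp = 6 states
  (rpp)* = 8 states
  pp(rpp)* = 12 states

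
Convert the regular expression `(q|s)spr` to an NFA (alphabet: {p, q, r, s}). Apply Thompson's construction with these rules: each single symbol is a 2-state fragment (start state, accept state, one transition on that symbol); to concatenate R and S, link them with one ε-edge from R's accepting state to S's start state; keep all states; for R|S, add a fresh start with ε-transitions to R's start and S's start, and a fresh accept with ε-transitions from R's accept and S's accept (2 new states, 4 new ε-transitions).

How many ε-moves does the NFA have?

7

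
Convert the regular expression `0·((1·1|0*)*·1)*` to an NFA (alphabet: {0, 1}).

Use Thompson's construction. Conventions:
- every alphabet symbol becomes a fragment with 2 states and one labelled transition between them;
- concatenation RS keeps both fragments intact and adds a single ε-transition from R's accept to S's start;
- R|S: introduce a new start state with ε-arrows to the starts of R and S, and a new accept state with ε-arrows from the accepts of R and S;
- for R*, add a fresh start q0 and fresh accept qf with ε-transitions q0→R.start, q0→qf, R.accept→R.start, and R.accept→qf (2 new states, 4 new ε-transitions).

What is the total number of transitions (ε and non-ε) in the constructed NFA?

24

Building bottom-up:
Each of the 5 symbol leaves contributes 1 transition (1 symbol, 0 ε).
  1·1 — 3 transitions (2 symbol, 1 ε)
  0* — 5 transitions (1 symbol, 4 ε)
  1·1|0* — 12 transitions (3 symbol, 9 ε)
  (1·1|0*)* — 16 transitions (3 symbol, 13 ε)
  (1·1|0*)*·1 — 18 transitions (4 symbol, 14 ε)
  ((1·1|0*)*·1)* — 22 transitions (4 symbol, 18 ε)
  0·((1·1|0*)*·1)* — 24 transitions (5 symbol, 19 ε)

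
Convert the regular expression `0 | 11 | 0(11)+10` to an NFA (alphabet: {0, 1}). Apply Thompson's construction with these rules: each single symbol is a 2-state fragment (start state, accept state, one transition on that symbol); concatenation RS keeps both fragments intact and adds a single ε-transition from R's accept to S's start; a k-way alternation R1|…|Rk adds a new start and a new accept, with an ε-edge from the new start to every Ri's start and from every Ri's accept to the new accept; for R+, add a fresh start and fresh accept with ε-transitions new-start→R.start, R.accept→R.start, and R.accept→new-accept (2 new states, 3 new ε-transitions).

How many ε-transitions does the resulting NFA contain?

14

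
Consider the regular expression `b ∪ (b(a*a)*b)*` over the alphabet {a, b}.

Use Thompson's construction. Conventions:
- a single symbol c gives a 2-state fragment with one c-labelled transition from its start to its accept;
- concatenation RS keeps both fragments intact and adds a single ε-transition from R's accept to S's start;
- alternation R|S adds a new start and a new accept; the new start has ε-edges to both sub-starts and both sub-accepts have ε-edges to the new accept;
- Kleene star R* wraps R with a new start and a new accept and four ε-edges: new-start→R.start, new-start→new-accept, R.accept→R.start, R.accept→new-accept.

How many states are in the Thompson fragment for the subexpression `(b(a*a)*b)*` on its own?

Fragment for `(b(a*a)*b)*`:
Each of the 4 symbol leaves contributes a 2-state fragment.
  a* → 4 states
  a*a → 6 states
  (a*a)* → 8 states
  b(a*a)*b → 12 states
  (b(a*a)*b)* → 14 states

14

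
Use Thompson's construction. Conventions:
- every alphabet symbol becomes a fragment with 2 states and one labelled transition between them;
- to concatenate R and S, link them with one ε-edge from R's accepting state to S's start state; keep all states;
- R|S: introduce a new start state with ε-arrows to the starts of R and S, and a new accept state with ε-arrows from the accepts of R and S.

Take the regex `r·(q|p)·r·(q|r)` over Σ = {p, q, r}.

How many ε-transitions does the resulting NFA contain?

11

Bottom-up over the parse tree:
Each of the 6 symbol leaves contributes 0 ε-transitions.
  q|p = 4 ε-transitions
  q|r = 4 ε-transitions
  r·(q|p)·r·(q|r) = 11 ε-transitions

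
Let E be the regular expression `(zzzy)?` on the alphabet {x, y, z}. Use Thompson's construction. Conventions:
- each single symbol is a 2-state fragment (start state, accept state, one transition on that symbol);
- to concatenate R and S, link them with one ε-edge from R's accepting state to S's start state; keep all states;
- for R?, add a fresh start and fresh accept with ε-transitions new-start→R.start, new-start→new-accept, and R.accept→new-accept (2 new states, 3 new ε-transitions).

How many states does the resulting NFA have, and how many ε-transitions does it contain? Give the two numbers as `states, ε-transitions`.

10, 6

Bottom-up over the parse tree:
Each of the 4 symbol leaves contributes 2 states and 0 ε-transitions.
  zzzy — 8 states, 3 ε-transitions
  (zzzy)? — 10 states, 6 ε-transitions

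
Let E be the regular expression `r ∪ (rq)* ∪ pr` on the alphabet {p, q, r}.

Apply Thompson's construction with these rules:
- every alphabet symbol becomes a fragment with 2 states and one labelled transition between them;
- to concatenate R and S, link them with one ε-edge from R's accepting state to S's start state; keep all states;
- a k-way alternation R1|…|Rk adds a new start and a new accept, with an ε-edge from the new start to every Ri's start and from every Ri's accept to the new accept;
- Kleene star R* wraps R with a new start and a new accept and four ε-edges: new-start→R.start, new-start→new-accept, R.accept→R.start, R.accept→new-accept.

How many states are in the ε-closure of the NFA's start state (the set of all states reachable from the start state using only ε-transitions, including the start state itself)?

Compute the ε-closure size of each fragment's start state recursively; a symbol fragment's start has no outgoing ε-edge, so its closure is just itself (size 1).
  rq → same as the first factor's closure: C = 1
  (rq)* → C = 1 (new start) + 1 (body) + 1 (new accept) = 3
  pr → C equals the left operand's closure size = 1 (its accept is not ε-reachable, so the closure stops there)
  r ∪ (rq)* ∪ pr → C = 1 (new start) + (1 + 3 + 1) + 1 (new accept, since some branch ε-reaches its own accept) = 7

7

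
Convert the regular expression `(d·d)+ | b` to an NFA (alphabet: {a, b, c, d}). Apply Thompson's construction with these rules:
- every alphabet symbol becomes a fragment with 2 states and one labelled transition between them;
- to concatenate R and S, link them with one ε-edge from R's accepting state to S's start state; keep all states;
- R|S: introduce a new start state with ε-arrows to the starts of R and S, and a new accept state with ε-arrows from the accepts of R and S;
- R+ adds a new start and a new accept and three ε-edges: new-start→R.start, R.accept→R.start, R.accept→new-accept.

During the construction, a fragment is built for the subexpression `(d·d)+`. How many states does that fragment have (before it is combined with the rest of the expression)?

6

Fragment for `(d·d)+`:
Each of the 2 symbol leaves contributes a 2-state fragment.
  d·d → 4 states
  (d·d)+ → 6 states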